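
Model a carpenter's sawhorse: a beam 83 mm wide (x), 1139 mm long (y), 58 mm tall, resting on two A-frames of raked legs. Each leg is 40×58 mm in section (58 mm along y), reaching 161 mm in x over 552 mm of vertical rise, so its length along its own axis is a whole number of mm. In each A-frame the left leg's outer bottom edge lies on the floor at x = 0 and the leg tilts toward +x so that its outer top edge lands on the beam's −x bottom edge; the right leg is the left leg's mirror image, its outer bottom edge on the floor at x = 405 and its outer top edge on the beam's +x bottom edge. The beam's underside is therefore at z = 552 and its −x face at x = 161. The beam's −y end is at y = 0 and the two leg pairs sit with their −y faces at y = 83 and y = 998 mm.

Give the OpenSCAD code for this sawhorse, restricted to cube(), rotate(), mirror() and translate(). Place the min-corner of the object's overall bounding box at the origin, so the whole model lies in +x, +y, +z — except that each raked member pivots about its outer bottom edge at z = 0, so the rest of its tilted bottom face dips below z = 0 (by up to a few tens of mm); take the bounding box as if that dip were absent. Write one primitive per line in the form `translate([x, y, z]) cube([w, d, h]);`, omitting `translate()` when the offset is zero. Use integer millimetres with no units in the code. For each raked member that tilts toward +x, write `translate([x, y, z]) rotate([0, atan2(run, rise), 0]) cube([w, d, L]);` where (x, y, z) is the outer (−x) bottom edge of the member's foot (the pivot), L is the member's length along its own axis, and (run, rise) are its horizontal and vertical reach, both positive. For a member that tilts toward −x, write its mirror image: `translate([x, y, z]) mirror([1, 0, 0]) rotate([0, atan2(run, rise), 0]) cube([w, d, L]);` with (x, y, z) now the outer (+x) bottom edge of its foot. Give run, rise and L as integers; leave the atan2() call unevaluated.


translate([161, 0, 552]) cube([83, 1139, 58]);
translate([0, 83, 0]) rotate([0, atan2(161, 552), 0]) cube([40, 58, 575]);
translate([405, 83, 0]) mirror([1, 0, 0]) rotate([0, atan2(161, 552), 0]) cube([40, 58, 575]);
translate([0, 998, 0]) rotate([0, atan2(161, 552), 0]) cube([40, 58, 575]);
translate([405, 998, 0]) mirror([1, 0, 0]) rotate([0, atan2(161, 552), 0]) cube([40, 58, 575]);


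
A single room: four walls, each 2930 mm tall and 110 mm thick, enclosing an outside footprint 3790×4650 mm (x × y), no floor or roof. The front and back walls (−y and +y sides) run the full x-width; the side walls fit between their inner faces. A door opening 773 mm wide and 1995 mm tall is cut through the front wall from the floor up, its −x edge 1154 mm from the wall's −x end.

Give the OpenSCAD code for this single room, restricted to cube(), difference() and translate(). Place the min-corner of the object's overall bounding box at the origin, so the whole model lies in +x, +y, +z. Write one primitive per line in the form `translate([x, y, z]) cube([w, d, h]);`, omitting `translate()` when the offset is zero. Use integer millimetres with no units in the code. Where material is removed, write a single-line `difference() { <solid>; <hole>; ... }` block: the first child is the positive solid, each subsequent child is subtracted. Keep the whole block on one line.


difference() { cube([3790, 110, 2930]); translate([1154, 0, 0]) cube([773, 110, 1995]); }
translate([0, 4540, 0]) cube([3790, 110, 2930]);
translate([0, 110, 0]) cube([110, 4430, 2930]);
translate([3680, 110, 0]) cube([110, 4430, 2930]);


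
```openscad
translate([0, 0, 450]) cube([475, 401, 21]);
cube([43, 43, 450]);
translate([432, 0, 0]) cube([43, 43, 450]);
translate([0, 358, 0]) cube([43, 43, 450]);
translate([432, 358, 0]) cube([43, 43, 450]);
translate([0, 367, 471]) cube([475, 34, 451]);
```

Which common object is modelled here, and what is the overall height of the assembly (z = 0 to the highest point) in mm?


A chair. The overall height is 922 mm.

A slab on four corner posts with a tall panel at the back — a chair. The seat slab sits at z = 450 with thickness 21, and the 451 mm backrest starts at the seat top, so the overall height is 450 + 21 + 451 = 922 mm.


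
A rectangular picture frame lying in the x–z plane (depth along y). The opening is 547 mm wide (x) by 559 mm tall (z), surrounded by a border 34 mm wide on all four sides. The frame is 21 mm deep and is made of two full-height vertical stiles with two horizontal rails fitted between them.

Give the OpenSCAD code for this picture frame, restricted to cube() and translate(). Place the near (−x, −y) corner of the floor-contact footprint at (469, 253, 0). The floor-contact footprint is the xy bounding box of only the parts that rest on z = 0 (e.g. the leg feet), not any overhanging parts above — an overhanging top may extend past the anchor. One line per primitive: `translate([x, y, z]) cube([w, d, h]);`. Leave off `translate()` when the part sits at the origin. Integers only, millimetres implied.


translate([469, 253, 0]) cube([34, 21, 627]);
translate([1050, 253, 0]) cube([34, 21, 627]);
translate([503, 253, 0]) cube([547, 21, 34]);
translate([503, 253, 593]) cube([547, 21, 34]);


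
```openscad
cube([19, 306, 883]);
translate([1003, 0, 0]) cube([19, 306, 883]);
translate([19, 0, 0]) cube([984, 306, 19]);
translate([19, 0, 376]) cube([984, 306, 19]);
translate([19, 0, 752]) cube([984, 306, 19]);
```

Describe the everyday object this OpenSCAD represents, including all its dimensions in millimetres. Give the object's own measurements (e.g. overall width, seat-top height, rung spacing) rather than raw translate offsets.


An open bookshelf. Two side panels, each 19 mm thick, 306 mm deep and 883 mm tall, stand 1022 mm apart (outside-to-outside). Between them sit 3 shelves, each 19 mm thick and 306 mm deep, spanning the full gap between the sides. The bottom shelf rests on the floor (its underside at z = 0) and the clear gap between one shelf's top and the next shelf's underside is 357 mm.


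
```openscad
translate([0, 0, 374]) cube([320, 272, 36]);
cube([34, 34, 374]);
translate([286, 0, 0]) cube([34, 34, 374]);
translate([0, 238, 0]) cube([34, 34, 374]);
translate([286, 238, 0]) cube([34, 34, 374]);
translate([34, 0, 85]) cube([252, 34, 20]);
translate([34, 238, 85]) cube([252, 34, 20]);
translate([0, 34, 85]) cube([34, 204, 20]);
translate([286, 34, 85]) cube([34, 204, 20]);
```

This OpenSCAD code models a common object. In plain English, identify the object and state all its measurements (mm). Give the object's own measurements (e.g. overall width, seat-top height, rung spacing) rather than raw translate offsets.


A four-legged stool. The seat is a 320×272×36 mm slab whose top surface is at z = 410 mm; four square legs, each 34×34 mm in cross-section, run from the floor (z = 0) to the underside of the seat, each flush with a corner of the seat. Four stretchers, 34 mm wide and 20 mm tall, connect adjacent legs with their undersides at z = 85 mm, each running between the inner faces of the legs it joins and aligned with the legs' outer faces on the other axis.


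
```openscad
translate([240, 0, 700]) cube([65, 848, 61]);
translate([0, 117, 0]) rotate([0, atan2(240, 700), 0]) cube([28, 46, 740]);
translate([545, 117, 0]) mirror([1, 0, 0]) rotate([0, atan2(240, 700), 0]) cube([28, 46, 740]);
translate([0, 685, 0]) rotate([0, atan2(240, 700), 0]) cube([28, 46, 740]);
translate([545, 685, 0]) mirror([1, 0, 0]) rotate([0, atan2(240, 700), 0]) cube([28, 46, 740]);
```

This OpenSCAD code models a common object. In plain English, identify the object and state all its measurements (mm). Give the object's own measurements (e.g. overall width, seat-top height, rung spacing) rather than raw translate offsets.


A sawhorse. A 65×848×61 mm beam (x, y, z) sits on two A-frame leg pairs. Each pair is two raked legs of 28×46 mm section (46 mm along y) splaying symmetrically in x. Each leg rises 700 mm vertically over 240 mm of horizontal reach and is 740 mm long along its own axis. Every leg's outer bottom edge rests on the floor and its outer top edge meets a bottom edge of the beam — the left legs (tilting toward +x) meet the beam's −x bottom edge, the right legs (their mirror images, tilting toward −x) meet its +x bottom edge — so the leg tops tuck under the beam, the beam's underside is 700 mm above the floor, and the feet are 545 mm apart outside-to-outside with the beam centred between them. The two leg pairs are set in 117 mm from either end of the beam.


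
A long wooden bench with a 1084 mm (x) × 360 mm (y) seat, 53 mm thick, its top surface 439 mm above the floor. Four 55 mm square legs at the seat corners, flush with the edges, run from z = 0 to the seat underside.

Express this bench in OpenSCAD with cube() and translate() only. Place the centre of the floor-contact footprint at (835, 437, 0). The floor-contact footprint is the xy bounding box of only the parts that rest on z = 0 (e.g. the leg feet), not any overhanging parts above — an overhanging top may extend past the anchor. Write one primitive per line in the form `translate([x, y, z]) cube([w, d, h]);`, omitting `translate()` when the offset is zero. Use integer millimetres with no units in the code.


// leg_h = 439 − 53 = 386
translate([293, 257, 386]) cube([1084, 360, 53]);
translate([293, 257, 0]) cube([55, 55, 386]);
translate([293, 562, 0]) cube([55, 55, 386]);
translate([1322, 257, 0]) cube([55, 55, 386]);
translate([1322, 562, 0]) cube([55, 55, 386]);


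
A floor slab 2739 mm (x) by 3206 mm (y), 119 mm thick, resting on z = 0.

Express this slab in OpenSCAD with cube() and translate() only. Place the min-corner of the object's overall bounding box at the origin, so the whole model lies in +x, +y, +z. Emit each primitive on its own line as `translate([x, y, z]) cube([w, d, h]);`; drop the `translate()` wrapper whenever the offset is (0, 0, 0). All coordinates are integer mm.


cube([2739, 3206, 119]);


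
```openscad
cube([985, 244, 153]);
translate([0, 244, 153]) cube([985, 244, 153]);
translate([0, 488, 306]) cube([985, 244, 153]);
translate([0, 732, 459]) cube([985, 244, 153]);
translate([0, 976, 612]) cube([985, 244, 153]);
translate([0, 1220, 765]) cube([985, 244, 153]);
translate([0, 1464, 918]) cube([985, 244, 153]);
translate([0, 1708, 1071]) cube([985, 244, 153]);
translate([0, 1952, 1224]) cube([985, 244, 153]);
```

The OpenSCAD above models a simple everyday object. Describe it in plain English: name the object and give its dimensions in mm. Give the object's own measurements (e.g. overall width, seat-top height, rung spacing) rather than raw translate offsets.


A straight staircase of 9 solid steps. Each step is 985 mm wide (x), 244 mm deep (y, the going) and 153 mm tall (the rise). The first step rests on the floor; each subsequent step sits one going further in +y and one rise higher in +z, directly behind and above the previous step with no overlap.


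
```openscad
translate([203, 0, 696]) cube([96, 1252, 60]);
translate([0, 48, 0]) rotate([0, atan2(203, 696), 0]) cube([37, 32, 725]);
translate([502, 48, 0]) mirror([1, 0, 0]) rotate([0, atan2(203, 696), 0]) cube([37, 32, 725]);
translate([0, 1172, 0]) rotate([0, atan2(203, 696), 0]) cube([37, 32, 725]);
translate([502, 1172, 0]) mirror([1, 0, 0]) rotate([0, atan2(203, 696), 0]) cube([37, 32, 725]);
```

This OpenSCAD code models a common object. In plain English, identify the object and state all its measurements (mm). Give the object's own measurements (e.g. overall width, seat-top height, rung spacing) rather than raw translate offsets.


A sawhorse. A 96×1252×60 mm beam (x, y, z) sits on two A-frame leg pairs. Each pair is two raked legs of 37×32 mm section (32 mm along y) splaying symmetrically in x. Each leg rises 696 mm vertically over 203 mm of horizontal reach and is 725 mm long along its own axis. Every leg's outer bottom edge rests on the floor and its outer top edge meets a bottom edge of the beam — the left legs (tilting toward +x) meet the beam's −x bottom edge, the right legs (their mirror images, tilting toward −x) meet its +x bottom edge — so the leg tops tuck under the beam, the beam's underside is 696 mm above the floor, and the feet are 502 mm apart outside-to-outside with the beam centred between them. The two leg pairs are set in 48 mm from either end of the beam.


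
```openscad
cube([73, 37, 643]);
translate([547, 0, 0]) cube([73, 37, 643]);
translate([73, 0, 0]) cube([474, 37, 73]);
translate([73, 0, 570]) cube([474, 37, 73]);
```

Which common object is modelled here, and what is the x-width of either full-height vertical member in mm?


A picture frame. The border width is 73 mm.

Four thin pieces enclosing a rectangular opening — a picture frame. The two full-height stiles are 643 mm tall; the top rail sits at z = 570 and is 73 mm tall, so the border above the opening is 643 − 570 = 73 mm, matching the stile x-width.


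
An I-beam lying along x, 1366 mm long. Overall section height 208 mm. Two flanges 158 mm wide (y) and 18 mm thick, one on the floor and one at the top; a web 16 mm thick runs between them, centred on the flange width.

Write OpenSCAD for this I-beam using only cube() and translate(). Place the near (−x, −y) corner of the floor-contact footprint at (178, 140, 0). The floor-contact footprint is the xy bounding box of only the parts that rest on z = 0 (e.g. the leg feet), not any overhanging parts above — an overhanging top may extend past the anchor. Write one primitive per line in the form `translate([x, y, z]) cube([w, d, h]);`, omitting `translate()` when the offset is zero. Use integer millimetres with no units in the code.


translate([178, 140, 0]) cube([1366, 158, 18]);
translate([178, 211, 18]) cube([1366, 16, 172]);
translate([178, 140, 190]) cube([1366, 158, 18]);


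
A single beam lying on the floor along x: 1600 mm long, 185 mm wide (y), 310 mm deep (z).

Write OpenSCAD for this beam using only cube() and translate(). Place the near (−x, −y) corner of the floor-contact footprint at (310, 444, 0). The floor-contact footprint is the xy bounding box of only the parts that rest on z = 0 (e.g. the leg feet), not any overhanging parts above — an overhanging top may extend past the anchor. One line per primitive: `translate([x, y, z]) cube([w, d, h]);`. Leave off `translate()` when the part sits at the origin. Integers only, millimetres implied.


translate([310, 444, 0]) cube([1600, 185, 310]);


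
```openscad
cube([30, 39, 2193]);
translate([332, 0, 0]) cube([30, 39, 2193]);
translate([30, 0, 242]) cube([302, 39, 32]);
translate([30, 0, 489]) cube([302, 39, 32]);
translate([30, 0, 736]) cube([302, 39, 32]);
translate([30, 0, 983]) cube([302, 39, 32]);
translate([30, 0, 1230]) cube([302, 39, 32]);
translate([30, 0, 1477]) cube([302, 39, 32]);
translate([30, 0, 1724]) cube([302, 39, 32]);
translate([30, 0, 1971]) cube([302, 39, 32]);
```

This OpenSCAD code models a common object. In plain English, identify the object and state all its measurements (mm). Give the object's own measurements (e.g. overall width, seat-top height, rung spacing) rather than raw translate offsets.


A straight ladder. Two 30×39 mm vertical rails, 2193 mm tall, stand 362 mm apart (outside-to-outside) with their front faces coplanar on the −y side. 8 rungs, each 39 mm deep and 32 mm tall, span between the inner faces of the rails, front faces flush with the rails. The lowest rung's underside is at z = 242 mm and rungs are spaced 247 mm apart (underside to underside).


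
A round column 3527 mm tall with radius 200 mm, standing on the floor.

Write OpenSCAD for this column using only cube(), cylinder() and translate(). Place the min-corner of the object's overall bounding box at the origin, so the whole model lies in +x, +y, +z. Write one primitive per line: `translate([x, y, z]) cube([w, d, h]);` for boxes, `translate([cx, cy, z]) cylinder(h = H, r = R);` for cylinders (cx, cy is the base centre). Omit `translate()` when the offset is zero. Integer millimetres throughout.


translate([200, 200, 0]) cylinder(h = 3527, r = 200);


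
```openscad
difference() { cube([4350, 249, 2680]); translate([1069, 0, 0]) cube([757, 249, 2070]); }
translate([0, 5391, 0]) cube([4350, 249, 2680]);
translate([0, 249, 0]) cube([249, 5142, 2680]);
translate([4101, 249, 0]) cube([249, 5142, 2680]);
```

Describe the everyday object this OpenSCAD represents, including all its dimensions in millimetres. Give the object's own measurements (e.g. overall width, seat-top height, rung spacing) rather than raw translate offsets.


A single room: four walls, each 2680 mm tall and 249 mm thick, enclosing an outside footprint 4350×5640 mm (x × y), no floor or roof. The front and back walls (−y and +y sides) run the full x-width; the side walls fit between their inner faces. A door opening 757 mm wide and 2070 mm tall is cut through the front wall from the floor up, its −x edge 1069 mm from the wall's −x end.


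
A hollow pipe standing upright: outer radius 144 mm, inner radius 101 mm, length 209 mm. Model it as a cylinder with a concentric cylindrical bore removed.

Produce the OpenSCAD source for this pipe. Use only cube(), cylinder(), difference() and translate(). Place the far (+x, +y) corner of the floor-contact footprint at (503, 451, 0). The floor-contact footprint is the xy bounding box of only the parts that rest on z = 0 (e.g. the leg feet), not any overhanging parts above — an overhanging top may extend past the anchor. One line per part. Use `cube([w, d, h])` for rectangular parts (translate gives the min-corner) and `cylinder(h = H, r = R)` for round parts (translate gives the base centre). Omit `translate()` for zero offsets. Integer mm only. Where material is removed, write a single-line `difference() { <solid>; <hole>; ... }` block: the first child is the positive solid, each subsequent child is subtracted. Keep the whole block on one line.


difference() { translate([359, 307, 0]) cylinder(h = 209, r = 144); translate([359, 307, 0]) cylinder(h = 209, r = 101); }


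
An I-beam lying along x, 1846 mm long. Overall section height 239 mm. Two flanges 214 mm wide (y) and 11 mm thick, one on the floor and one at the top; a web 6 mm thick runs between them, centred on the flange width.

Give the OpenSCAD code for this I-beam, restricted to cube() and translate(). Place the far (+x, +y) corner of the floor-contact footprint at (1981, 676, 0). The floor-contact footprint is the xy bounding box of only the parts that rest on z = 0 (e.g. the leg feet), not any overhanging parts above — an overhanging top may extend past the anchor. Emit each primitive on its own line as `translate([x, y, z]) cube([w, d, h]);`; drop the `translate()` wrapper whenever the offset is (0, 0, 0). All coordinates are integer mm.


translate([135, 462, 0]) cube([1846, 214, 11]);
translate([135, 566, 11]) cube([1846, 6, 217]);
translate([135, 462, 228]) cube([1846, 214, 11]);


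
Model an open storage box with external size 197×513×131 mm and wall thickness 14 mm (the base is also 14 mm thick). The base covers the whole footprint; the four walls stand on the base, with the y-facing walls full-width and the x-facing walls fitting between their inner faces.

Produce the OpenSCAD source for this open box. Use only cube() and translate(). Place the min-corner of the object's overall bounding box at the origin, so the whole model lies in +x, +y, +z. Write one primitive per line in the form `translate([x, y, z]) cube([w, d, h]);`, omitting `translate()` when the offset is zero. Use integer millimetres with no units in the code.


cube([197, 513, 14]);
translate([0, 0, 14]) cube([197, 14, 117]);
translate([0, 499, 14]) cube([197, 14, 117]);
translate([0, 14, 14]) cube([14, 485, 117]);
translate([183, 14, 14]) cube([14, 485, 117]);


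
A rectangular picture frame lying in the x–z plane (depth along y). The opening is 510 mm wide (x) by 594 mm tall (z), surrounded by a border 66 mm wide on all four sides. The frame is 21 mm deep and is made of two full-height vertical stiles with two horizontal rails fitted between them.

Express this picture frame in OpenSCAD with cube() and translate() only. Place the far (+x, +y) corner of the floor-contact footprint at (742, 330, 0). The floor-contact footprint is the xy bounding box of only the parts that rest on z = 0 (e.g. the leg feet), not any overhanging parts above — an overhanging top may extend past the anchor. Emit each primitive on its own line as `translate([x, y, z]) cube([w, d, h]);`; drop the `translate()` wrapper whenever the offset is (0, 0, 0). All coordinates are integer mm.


translate([100, 309, 0]) cube([66, 21, 726]);
translate([676, 309, 0]) cube([66, 21, 726]);
translate([166, 309, 0]) cube([510, 21, 66]);
translate([166, 309, 660]) cube([510, 21, 66]);


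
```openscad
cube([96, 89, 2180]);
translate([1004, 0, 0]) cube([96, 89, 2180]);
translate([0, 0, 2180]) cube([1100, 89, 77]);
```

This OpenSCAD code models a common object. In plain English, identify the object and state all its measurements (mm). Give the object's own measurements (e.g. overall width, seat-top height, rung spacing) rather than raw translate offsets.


A door frame. The clear opening is 908 mm wide and 2180 mm high. Two 96 mm wide jambs, 89 mm deep, stand either side of the opening from the floor to the top of the opening. A 77 mm thick head sits across the top of both jambs, spanning the full outside width of the frame.


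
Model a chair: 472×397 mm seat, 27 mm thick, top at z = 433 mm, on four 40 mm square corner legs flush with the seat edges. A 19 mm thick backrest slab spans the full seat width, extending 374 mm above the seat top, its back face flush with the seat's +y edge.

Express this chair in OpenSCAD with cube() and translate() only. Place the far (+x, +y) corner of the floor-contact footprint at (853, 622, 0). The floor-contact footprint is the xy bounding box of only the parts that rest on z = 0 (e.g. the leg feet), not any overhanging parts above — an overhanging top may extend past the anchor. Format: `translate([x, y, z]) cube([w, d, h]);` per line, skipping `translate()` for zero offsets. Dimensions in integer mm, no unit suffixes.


translate([381, 225, 406]) cube([472, 397, 27]);
translate([381, 225, 0]) cube([40, 40, 406]);
translate([813, 225, 0]) cube([40, 40, 406]);
translate([381, 582, 0]) cube([40, 40, 406]);
translate([813, 582, 0]) cube([40, 40, 406]);
translate([381, 603, 433]) cube([472, 19, 374]);


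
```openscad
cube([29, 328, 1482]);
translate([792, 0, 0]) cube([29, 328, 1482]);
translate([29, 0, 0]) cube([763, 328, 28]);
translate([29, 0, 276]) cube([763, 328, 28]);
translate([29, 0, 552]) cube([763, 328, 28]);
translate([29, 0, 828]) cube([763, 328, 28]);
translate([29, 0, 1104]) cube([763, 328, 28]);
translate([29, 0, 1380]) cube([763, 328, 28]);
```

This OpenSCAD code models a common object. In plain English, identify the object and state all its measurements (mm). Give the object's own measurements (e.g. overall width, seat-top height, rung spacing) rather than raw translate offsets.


An open bookshelf. Two side panels, each 29 mm thick, 328 mm deep and 1482 mm tall, stand 821 mm apart (outside-to-outside). Between them sit 6 shelves, each 28 mm thick and 328 mm deep, spanning the full gap between the sides. The bottom shelf rests on the floor (its underside at z = 0) and the clear gap between one shelf's top and the next shelf's underside is 248 mm.


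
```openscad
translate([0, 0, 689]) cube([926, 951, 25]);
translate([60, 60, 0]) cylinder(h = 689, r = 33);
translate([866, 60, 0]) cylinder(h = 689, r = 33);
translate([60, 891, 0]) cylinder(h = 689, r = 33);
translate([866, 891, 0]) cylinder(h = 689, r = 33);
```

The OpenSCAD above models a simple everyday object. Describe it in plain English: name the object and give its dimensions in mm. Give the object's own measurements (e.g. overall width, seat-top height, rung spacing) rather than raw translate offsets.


A rectangular dining table. The top is 926×951×25 mm with its upper surface at z = 714 mm. It stands on four round legs of 66 mm diameter, each leg's bounding box inset 27 mm from the nearest pair of top edges, running from the floor to the underside of the top.


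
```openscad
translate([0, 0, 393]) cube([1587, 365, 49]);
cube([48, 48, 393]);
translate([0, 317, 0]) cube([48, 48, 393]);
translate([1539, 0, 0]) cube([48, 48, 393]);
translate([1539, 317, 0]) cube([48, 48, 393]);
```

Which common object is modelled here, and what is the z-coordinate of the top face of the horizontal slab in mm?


A bench. The seat-top height is 442 mm.

A long slab on four corner posts — a bench. The slab sits at z = 393 with thickness 49, so the top is 393 + 49 = 442 mm.


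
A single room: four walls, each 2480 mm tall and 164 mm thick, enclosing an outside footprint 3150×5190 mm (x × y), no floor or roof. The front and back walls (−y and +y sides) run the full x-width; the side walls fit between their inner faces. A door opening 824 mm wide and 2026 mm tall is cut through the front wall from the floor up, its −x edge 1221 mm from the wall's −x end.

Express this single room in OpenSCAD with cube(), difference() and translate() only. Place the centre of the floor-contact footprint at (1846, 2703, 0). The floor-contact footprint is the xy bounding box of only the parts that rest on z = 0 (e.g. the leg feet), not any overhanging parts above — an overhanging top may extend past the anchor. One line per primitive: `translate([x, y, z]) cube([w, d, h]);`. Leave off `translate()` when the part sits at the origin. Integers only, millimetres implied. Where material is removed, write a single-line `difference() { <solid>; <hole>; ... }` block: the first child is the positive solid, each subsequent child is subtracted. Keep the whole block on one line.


difference() { translate([271, 108, 0]) cube([3150, 164, 2480]); translate([1492, 108, 0]) cube([824, 164, 2026]); }
translate([271, 5134, 0]) cube([3150, 164, 2480]);
translate([271, 272, 0]) cube([164, 4862, 2480]);
translate([3257, 272, 0]) cube([164, 4862, 2480]);


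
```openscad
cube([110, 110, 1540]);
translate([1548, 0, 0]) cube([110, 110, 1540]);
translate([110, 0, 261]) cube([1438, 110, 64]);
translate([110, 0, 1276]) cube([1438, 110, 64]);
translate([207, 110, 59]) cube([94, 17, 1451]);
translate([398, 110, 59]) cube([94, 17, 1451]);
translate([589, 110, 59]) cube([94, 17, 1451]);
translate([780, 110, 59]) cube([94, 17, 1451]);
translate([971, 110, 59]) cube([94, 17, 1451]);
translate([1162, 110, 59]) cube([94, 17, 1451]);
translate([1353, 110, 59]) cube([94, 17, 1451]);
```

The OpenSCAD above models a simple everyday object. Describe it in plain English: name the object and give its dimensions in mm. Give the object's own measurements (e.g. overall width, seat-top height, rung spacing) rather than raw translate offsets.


A fence section. Two 110×110 mm posts, 1540 mm tall, stand on the floor with a clear span of 1438 mm between their inner faces. Two horizontal rails of 110×64 mm section span the gap between the posts with their undersides at z = 261 mm and z = 1276 mm, flush with the posts' −y face. 7 pickets, each 94 mm wide, 17 mm thick and 1451 mm tall, are fixed to the +y face of the rails with their bottoms at z = 59 mm, spaced across the span with a 97 mm gap after the −x post and between neighbouring pickets, with 101 mm left before the +x post.


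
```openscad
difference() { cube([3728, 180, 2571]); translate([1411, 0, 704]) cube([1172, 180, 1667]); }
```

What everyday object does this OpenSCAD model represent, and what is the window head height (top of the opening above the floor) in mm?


A wall with a window opening. The window head height is 2371 mm.

A wall with a rectangular opening subtracted — a window. Sill at z = 704, opening 1667 mm tall, so the head is at 704 + 1667 = 2371 mm.


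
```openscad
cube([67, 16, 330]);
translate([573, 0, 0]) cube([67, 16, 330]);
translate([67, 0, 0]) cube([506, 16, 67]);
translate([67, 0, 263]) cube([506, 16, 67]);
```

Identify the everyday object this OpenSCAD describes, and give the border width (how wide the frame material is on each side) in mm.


A picture frame. The border width is 67 mm.

Four thin pieces enclosing a rectangular opening — a picture frame. The two full-height stiles are 330 mm tall; the top rail sits at z = 263 and is 67 mm tall, so the border above the opening is 330 − 263 = 67 mm, matching the stile x-width.


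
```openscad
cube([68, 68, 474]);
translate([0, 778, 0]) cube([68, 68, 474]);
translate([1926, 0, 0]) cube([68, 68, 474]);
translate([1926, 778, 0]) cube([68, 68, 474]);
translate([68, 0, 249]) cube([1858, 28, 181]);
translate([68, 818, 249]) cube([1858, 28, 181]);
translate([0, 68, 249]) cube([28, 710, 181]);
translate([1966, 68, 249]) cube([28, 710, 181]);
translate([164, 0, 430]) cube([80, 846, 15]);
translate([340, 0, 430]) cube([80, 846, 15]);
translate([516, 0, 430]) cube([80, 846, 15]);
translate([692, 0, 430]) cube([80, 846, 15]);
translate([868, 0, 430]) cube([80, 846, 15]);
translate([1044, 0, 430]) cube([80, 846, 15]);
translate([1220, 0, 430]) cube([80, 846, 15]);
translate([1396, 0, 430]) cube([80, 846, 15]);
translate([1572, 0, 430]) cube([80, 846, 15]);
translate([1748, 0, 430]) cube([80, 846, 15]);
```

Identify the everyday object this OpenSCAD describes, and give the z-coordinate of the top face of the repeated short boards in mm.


A bed frame. The slat-top height is 445 mm.

Four posts, four rails, and a row of slats — a bed frame. Slats sit on the rails at z = 249 + 181 = 430; with slat thickness 15, the top is 445 mm.


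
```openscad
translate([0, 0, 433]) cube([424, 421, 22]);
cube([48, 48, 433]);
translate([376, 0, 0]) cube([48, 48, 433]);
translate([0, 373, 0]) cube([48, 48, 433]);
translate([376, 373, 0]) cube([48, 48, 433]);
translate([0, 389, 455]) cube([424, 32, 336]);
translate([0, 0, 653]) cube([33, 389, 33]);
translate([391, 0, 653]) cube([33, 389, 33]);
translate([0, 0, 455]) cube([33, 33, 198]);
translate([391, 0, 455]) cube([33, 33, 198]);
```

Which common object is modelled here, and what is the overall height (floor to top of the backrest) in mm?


A chair. The overall height is 791 mm.

A slab on four corner posts with a tall panel at the back — a chair. The seat slab sits at z = 433 with thickness 22, and the 336 mm backrest starts at the seat top, so the overall height is 433 + 22 + 336 = 791 mm.


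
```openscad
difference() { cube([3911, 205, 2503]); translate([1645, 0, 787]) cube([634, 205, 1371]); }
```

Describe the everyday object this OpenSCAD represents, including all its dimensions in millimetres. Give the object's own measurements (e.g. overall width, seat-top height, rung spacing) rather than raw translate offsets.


A wall 3911 mm long (x), 205 mm thick (y), 2503 mm tall, with a rectangular window opening cut through it. The opening is 634 mm wide and 1371 mm tall; its sill is at z = 787 mm and its near (−x) edge is 1645 mm from the wall's −x end. The opening passes through the full wall thickness.


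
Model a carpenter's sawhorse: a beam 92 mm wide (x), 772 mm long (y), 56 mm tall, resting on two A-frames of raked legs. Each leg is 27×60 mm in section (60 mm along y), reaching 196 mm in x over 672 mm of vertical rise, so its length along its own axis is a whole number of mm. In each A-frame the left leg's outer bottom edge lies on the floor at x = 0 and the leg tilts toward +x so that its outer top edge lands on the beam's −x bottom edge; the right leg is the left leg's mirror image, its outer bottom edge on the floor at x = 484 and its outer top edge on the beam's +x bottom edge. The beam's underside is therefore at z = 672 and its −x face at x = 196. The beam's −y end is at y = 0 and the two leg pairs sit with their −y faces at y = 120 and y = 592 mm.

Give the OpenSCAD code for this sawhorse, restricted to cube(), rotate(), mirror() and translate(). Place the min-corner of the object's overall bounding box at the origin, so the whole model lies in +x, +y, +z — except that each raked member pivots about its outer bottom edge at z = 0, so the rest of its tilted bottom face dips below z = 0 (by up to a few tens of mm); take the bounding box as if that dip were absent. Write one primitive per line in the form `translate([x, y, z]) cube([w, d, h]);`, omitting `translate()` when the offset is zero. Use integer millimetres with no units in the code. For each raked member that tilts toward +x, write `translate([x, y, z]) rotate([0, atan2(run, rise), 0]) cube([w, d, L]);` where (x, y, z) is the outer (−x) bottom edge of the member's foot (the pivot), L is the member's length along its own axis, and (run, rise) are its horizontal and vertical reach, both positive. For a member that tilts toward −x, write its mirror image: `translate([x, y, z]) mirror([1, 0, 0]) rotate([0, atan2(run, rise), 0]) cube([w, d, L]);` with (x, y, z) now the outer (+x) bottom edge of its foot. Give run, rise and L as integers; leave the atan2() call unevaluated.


// leg length = √(196² + 672²) = 700
// right-leg outer foot x = 2·196 + 92 = 484
// beam min-corner = (196, 0, 672)
translate([196, 0, 672]) cube([92, 772, 56]);
translate([0, 120, 0]) rotate([0, atan2(196, 672), 0]) cube([27, 60, 700]);
translate([484, 120, 0]) mirror([1, 0, 0]) rotate([0, atan2(196, 672), 0]) cube([27, 60, 700]);
translate([0, 592, 0]) rotate([0, atan2(196, 672), 0]) cube([27, 60, 700]);
translate([484, 592, 0]) mirror([1, 0, 0]) rotate([0, atan2(196, 672), 0]) cube([27, 60, 700]);


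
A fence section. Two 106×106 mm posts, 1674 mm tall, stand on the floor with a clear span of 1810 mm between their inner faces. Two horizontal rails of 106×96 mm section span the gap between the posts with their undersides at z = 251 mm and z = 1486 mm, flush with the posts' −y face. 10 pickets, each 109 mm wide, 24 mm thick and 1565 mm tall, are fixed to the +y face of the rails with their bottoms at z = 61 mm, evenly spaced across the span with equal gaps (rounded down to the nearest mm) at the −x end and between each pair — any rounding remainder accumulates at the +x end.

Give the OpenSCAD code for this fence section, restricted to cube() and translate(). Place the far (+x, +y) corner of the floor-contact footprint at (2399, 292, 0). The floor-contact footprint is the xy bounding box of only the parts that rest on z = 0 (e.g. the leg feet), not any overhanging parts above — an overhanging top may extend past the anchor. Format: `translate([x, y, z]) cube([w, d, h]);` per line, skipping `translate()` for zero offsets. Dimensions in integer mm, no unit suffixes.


translate([377, 186, 0]) cube([106, 106, 1674]);
translate([2293, 186, 0]) cube([106, 106, 1674]);
translate([483, 186, 251]) cube([1810, 106, 96]);
translate([483, 186, 1486]) cube([1810, 106, 96]);
translate([548, 292, 61]) cube([109, 24, 1565]);
translate([722, 292, 61]) cube([109, 24, 1565]);
translate([896, 292, 61]) cube([109, 24, 1565]);
translate([1070, 292, 61]) cube([109, 24, 1565]);
translate([1244, 292, 61]) cube([109, 24, 1565]);
translate([1418, 292, 61]) cube([109, 24, 1565]);
translate([1592, 292, 61]) cube([109, 24, 1565]);
translate([1766, 292, 61]) cube([109, 24, 1565]);
translate([1940, 292, 61]) cube([109, 24, 1565]);
translate([2114, 292, 61]) cube([109, 24, 1565]);


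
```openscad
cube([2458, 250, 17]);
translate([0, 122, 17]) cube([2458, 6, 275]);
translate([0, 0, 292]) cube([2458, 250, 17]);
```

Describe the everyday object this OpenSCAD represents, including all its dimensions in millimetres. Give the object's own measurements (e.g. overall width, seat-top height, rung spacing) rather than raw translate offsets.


An I-beam lying along x, 2458 mm long. Overall section height 309 mm. Two flanges 250 mm wide (y) and 17 mm thick, one on the floor and one at the top; a web 6 mm thick runs between them, centred on the flange width.


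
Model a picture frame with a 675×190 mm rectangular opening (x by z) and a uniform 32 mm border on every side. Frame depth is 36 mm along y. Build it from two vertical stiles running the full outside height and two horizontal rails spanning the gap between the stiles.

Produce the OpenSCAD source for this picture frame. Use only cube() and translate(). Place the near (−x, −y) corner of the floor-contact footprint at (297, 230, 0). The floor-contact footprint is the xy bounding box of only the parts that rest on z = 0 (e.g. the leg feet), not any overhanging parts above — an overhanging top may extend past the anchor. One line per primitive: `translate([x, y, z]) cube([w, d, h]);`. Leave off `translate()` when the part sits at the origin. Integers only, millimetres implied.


translate([297, 230, 0]) cube([32, 36, 254]);
translate([1004, 230, 0]) cube([32, 36, 254]);
translate([329, 230, 0]) cube([675, 36, 32]);
translate([329, 230, 222]) cube([675, 36, 32]);


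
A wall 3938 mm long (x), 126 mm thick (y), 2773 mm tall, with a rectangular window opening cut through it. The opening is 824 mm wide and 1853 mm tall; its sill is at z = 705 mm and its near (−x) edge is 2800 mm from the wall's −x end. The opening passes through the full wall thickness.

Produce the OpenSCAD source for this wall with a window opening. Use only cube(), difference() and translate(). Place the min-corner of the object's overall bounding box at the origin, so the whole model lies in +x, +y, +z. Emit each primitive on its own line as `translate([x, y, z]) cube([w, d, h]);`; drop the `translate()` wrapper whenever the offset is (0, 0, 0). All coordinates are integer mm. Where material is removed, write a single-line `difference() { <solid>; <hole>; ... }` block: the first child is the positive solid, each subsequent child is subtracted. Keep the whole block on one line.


difference() { cube([3938, 126, 2773]); translate([2800, 0, 705]) cube([824, 126, 1853]); }


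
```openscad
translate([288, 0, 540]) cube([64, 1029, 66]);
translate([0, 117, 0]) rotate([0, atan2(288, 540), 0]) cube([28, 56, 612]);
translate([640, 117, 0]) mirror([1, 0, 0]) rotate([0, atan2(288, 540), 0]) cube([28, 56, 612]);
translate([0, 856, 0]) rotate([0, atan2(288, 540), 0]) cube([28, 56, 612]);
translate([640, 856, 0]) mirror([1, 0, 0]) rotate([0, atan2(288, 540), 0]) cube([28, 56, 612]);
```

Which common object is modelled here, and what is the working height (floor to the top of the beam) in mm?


A sawhorse. The overall height is 606 mm.

A beam across two mirrored pairs of raked legs — a sawhorse. The beam's underside is at z = 540 (matching the legs' vertical rise in atan2(288, 540)) and the beam is 66 mm tall, so its top is at 540 + 66 = 606 mm. The raked legs top out at the beam's underside, so that is the highest point.


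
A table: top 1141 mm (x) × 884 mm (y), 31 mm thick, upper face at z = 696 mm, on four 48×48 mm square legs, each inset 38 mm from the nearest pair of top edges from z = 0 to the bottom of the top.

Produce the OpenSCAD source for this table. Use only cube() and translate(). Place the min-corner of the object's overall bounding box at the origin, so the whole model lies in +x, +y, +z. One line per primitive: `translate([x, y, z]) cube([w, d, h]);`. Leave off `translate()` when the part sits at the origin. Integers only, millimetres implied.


translate([0, 0, 665]) cube([1141, 884, 31]);
translate([38, 38, 0]) cube([48, 48, 665]);
translate([1055, 38, 0]) cube([48, 48, 665]);
translate([38, 798, 0]) cube([48, 48, 665]);
translate([1055, 798, 0]) cube([48, 48, 665]);


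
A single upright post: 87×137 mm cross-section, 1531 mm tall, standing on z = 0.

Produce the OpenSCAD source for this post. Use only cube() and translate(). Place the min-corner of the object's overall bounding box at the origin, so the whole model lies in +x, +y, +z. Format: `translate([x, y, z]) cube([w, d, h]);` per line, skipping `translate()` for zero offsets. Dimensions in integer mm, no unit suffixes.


cube([87, 137, 1531]);


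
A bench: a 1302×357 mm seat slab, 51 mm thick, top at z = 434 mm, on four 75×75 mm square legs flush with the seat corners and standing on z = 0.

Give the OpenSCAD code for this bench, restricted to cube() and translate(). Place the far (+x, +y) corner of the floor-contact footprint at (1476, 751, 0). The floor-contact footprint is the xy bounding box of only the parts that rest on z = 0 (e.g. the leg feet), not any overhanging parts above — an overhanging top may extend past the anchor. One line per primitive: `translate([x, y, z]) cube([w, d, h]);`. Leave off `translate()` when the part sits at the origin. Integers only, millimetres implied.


// leg_h = 434 − 51 = 383
translate([174, 394, 383]) cube([1302, 357, 51]);
translate([174, 394, 0]) cube([75, 75, 383]);
translate([174, 676, 0]) cube([75, 75, 383]);
translate([1401, 394, 0]) cube([75, 75, 383]);
translate([1401, 676, 0]) cube([75, 75, 383]);
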